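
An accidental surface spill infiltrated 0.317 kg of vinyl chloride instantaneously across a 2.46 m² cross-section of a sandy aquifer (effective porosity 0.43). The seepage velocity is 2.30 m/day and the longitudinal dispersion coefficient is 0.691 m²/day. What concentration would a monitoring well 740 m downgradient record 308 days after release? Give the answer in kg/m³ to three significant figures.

For an instantaneous plane source, C(x,t) = M/(n_e·A·√(4πDt)) · exp(−(x−vt)²/(4Dt)), with n_e·A the pore (flow) area.
Plume center vt = 2.30 × 308 = 708.4 m, so the well at 740 m is 31.6 m downgradient of the peak.
√(4πDt) = 51.72 m, giving peak height M/(n_e·A·√(4πDt)) = 0.317/(0.43 × 2.46 × 51.72) = 0.005794 kg/m³.
(x−vt)²/(4Dt) = (31.6)²/(4 × 0.691 × 308) = 1.173; exp(−1.173) = 0.3094.
C = 0.005794 × 0.3094 = 0.00179 kg/m³.

0.00179 kg/m³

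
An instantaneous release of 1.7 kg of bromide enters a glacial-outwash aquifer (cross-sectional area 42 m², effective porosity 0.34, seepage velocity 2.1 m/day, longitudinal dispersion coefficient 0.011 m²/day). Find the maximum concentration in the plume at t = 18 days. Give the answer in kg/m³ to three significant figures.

0.0755 kg/m³

The peak of an instantaneous 1D plume sits at x = vt; there the Gaussian factor is 1 and C_max = M/(n_e·A·√(4πDt)), where n_e·A is the pore area the mass is dissolved in.
√(4πDt) = √(4π × 0.011 × 18) = 1.577 m, so C_max = 1.7/(0.34 × 42 × 1.577) = 0.0755 kg/m³.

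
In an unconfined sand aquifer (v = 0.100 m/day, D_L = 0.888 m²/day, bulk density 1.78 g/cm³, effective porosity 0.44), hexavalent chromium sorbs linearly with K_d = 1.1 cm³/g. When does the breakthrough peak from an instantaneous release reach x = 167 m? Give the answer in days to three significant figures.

Retardation factor R = 1 + ρ_b·K_d/n = 1 + 1.78 × 1.1/0.44 = 5.450.
Sorption retards both mechanisms: v_R = v/R = 0.01835 m/day, D_R = D/R = 0.1629 m²/day.
Peak time from v_R²t² + 2D_R t − x² = 0: t = (√(D_R² + v_R²x²) − D_R)/v_R².
√(D_R² + v_R²x²) = √(0.1629² + 0.01835² × 167²) = 3.069; v_R² = 0.0003367.
t = (3.069 − 0.1629)/0.0003367 = 8630 days.

8630 days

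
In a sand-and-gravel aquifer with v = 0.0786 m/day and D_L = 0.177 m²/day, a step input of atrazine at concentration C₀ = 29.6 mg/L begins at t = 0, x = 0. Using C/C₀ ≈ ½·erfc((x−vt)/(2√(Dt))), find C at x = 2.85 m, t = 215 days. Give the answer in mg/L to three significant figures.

For a continuous step input, C/C₀ ≈ ½·erfc((x−vt)/(2√(Dt))).
vt = 0.0786 × 215 = 16.899 m and 2√(Dt) = 2√(0.177 × 215) = 12.34 m.
Argument (x−vt)/(2√(Dt)) = (2.85 − 16.899)/12.34 = -1.138; ½·erfc(-1.138) = 0.9462.
C = 29.6 × 0.9462 = 28.0 mg/L.

28.0 mg/L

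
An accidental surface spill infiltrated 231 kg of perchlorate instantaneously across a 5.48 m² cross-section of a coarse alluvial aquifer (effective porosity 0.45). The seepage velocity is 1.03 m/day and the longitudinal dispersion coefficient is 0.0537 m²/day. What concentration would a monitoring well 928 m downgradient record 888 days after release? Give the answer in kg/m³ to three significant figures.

For an instantaneous plane source, C(x,t) = M/(n_e·A·√(4πDt)) · exp(−(x−vt)²/(4Dt)), with n_e·A the pore (flow) area.
Plume center vt = 1.03 × 888 = 914.64 m, so the well at 928 m is 13.36 m downgradient of the peak.
√(4πDt) = 24.48 m, giving peak height M/(n_e·A·√(4πDt)) = 231/(0.45 × 5.48 × 24.48) = 3.827 kg/m³.
(x−vt)²/(4Dt) = (13.36)²/(4 × 0.0537 × 888) = 0.9358; exp(−0.9358) = 0.3923.
C = 3.827 × 0.3923 = 1.50 kg/m³.

1.50 kg/m³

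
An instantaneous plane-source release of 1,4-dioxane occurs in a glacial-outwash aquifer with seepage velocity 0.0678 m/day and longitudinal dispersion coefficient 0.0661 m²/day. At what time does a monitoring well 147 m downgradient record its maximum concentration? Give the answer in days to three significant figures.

2150 days

For the 1D instantaneous-source solution, setting ∂C/∂t = 0 at fixed x gives v²t² + 2Dt − x² = 0, so t = (√(D² + v²x²) − D)/v².
√(D² + v²x²) = √(0.0661² + 0.0678² × 147²) = 9.967; v² = 0.00459684.
t = (9.967 − 0.0661)/0.00459684 = 2150 days (vs. the pure-advection estimate x/v = 2170 d).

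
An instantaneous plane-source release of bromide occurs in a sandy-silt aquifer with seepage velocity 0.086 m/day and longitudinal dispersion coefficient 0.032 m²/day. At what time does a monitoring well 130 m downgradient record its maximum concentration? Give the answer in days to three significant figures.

1510 days

For the 1D instantaneous-source solution, setting ∂C/∂t = 0 at fixed x gives v²t² + 2Dt − x² = 0, so t = (√(D² + v²x²) − D)/v².
√(D² + v²x²) = √(0.032² + 0.086² × 130²) = 11.18; v² = 0.007396.
t = (11.18 − 0.032)/0.007396 = 1510 days (vs. the pure-advection estimate x/v = 1510 d).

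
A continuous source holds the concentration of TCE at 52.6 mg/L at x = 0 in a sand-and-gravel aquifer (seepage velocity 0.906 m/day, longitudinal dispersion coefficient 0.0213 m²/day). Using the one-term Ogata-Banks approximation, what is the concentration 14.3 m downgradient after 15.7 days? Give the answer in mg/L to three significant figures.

24.4 mg/L

For a continuous step input, C/C₀ ≈ ½·erfc((x−vt)/(2√(Dt))).
vt = 0.906 × 15.7 = 14.2242 m and 2√(Dt) = 2√(0.0213 × 15.7) = 1.157 m.
Argument (x−vt)/(2√(Dt)) = (14.3 − 14.2242)/1.157 = 0.06551; ½·erfc(0.06551) = 0.4631.
C = 52.6 × 0.4631 = 24.4 mg/L.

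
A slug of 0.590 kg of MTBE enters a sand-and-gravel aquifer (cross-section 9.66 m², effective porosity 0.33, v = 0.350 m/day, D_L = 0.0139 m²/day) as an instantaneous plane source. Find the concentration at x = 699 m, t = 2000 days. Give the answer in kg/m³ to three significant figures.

0.00981 kg/m³

For an instantaneous plane source, C(x,t) = M/(n_e·A·√(4πDt)) · exp(−(x−vt)²/(4Dt)), with n_e·A the pore (flow) area.
Plume center vt = 0.350 × 2000 = 700 m, so the well at 699 m is 1 m upgradient of the peak.
√(4πDt) = 18.69 m, giving peak height M/(n_e·A·√(4πDt)) = 0.590/(0.33 × 9.66 × 18.69) = 0.009903 kg/m³.
(x−vt)²/(4Dt) = (-1)²/(4 × 0.0139 × 2000) = 0.008993; exp(−0.008993) = 0.9910.
C = 0.009903 × 0.9910 = 0.00981 kg/m³.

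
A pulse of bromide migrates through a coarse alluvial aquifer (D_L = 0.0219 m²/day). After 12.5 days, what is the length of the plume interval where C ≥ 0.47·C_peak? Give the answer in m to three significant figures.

1.82 m

The plume is Gaussian with σ = √(2Dt) = √(2 × 0.0219 × 12.5) = 0.7399 m.
C/C_peak = exp(−Δx²/(2σ²)) = 0.47 ⇒ Δx = σ·√(−2 ln 0.47) = 0.7399 × 1.229 = 0.9093 m.
Width = 2Δx = 1.82 m.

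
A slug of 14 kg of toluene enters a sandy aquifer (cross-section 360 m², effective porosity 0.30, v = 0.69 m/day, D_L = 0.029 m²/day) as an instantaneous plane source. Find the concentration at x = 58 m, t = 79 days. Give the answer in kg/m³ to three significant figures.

For an instantaneous plane source, C(x,t) = M/(n_e·A·√(4πDt)) · exp(−(x−vt)²/(4Dt)), with n_e·A the pore (flow) area.
Plume center vt = 0.69 × 79 = 54.51 m, so the well at 58 m is 3.49 m downgradient of the peak.
√(4πDt) = 5.366 m, giving peak height M/(n_e·A·√(4πDt)) = 14/(0.30 × 360 × 5.366) = 0.02416 kg/m³.
(x−vt)²/(4Dt) = (3.49)²/(4 × 0.029 × 79) = 1.329; exp(−1.329) = 0.2647.
C = 0.02416 × 0.2647 = 0.00640 kg/m³.

0.00640 kg/m³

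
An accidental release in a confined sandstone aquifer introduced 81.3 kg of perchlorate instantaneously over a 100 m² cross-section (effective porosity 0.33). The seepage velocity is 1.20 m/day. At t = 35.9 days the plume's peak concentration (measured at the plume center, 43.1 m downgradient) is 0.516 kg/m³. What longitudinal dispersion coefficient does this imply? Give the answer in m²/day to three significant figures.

At the plume center C_max = M/(n_e·A·√(4πDt)), so D = M²/(4πt·(n_e·A·C_max)²).
n_e·A·C_max = 0.33 × 100 × 0.516 = 17.03 kg/m.
D = 81.3²/(4π × 35.9 × 17.03²) = 0.0505 m²/day.

0.0505 m²/day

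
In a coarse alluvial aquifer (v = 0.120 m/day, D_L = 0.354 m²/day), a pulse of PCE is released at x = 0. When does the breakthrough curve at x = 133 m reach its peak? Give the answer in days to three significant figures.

1080 days

For the 1D instantaneous-source solution, setting ∂C/∂t = 0 at fixed x gives v²t² + 2Dt − x² = 0, so t = (√(D² + v²x²) − D)/v².
√(D² + v²x²) = √(0.354² + 0.120² × 133²) = 15.96; v² = 0.0144.
t = (15.96 − 0.354)/0.0144 = 1080 days (vs. the pure-advection estimate x/v = 1110 d).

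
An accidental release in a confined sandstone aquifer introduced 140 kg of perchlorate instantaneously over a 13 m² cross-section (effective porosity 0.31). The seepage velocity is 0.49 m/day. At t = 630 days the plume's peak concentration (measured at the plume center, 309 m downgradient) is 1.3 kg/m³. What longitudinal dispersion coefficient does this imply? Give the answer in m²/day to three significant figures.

At the plume center C_max = M/(n_e·A·√(4πDt)), so D = M²/(4πt·(n_e·A·C_max)²).
n_e·A·C_max = 0.31 × 13 × 1.3 = 5.239 kg/m.
D = 140²/(4π × 630 × 5.239²) = 0.0902 m²/day.

0.0902 m²/day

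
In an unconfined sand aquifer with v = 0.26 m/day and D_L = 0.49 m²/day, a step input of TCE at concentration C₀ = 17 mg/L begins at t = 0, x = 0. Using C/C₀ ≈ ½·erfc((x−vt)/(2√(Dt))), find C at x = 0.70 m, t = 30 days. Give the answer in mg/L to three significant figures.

15.4 mg/L

For a continuous step input, C/C₀ ≈ ½·erfc((x−vt)/(2√(Dt))).
vt = 0.26 × 30 = 7.8 m and 2√(Dt) = 2√(0.49 × 30) = 7.668 m.
Argument (x−vt)/(2√(Dt)) = (0.70 − 7.8)/7.668 = -0.9259; ½·erfc(-0.9259) = 0.9048.
C = 17 × 0.9048 = 15.4 mg/L.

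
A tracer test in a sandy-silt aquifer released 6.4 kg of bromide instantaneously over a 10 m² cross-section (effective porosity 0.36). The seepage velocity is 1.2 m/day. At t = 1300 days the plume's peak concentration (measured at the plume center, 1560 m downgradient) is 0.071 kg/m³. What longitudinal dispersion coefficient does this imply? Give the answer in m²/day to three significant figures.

0.0384 m²/day

At the plume center C_max = M/(n_e·A·√(4πDt)), so D = M²/(4πt·(n_e·A·C_max)²).
n_e·A·C_max = 0.36 × 10 × 0.071 = 0.2556 kg/m.
D = 6.4²/(4π × 1300 × 0.2556²) = 0.0384 m²/day.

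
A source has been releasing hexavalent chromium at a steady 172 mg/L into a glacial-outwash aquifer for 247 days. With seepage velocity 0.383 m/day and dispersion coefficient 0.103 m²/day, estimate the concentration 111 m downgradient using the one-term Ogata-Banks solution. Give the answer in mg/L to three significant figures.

1.85 mg/L

For a continuous step input, C/C₀ ≈ ½·erfc((x−vt)/(2√(Dt))).
vt = 0.383 × 247 = 94.601 m and 2√(Dt) = 2√(0.103 × 247) = 10.09 m.
Argument (x−vt)/(2√(Dt)) = (111 − 94.601)/10.09 = 1.625; ½·erfc(1.625) = 0.01078.
C = 172 × 0.01078 = 1.85 mg/L.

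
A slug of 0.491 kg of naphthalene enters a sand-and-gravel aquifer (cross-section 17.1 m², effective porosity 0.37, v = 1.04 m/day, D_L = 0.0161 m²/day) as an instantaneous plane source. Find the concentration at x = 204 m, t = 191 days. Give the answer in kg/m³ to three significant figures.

0.00121 kg/m³

For an instantaneous plane source, C(x,t) = M/(n_e·A·√(4πDt)) · exp(−(x−vt)²/(4Dt)), with n_e·A the pore (flow) area.
Plume center vt = 1.04 × 191 = 198.64 m, so the well at 204 m is 5.36 m downgradient of the peak.
√(4πDt) = 6.216 m, giving peak height M/(n_e·A·√(4πDt)) = 0.491/(0.37 × 17.1 × 6.216) = 0.01248 kg/m³.
(x−vt)²/(4Dt) = (5.36)²/(4 × 0.0161 × 191) = 2.336; exp(−2.336) = 0.09671.
C = 0.01248 × 0.09671 = 0.00121 kg/m³.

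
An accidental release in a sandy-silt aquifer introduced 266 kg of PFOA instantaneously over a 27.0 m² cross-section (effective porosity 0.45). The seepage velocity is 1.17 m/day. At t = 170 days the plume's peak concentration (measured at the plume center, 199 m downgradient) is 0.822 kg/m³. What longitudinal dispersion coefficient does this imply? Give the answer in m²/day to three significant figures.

At the plume center C_max = M/(n_e·A·√(4πDt)), so D = M²/(4πt·(n_e·A·C_max)²).
n_e·A·C_max = 0.45 × 27.0 × 0.822 = 9.987 kg/m.
D = 266²/(4π × 170 × 9.987²) = 0.332 m²/day.

0.332 m²/day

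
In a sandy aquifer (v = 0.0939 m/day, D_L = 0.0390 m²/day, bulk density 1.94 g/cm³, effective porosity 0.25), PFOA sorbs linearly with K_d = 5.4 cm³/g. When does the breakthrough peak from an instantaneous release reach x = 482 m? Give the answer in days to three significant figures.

220000 days

Retardation factor R = 1 + ρ_b·K_d/n = 1 + 1.94 × 5.4/0.25 = 42.90.
Sorption retards both mechanisms: v_R = v/R = 0.002189 m/day, D_R = D/R = 0.0009091 m²/day.
Peak time from v_R²t² + 2D_R t − x² = 0: t = (√(D_R² + v_R²x²) − D_R)/v_R².
√(D_R² + v_R²x²) = √(0.0009091² + 0.002189² × 482²) = 1.055; v_R² = 4.792e-06.
t = (1.055 − 0.0009091)/4.792e-06 = 220000 days.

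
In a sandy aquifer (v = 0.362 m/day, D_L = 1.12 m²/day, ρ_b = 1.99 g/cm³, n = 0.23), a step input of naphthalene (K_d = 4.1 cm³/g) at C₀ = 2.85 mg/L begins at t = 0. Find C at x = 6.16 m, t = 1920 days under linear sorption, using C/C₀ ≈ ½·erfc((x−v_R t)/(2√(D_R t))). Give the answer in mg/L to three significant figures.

Retardation factor R = 1 + ρ_b·K_d/n = 1 + 1.99 × 4.1/0.23 = 36.47.
Sorption retards both mechanisms: v_R = v/R = 0.009926 m/day, D_R = D/R = 0.03071 m²/day.
v_R·t = 0.009926 × 1920 = 19.05792 m; 2√(D_R t) = 15.36 m; argument = (6.16 − 19.05792)/15.36 = -0.8397.
C = C₀ × ½·erfc(-0.8397) = 2.85 × 0.8825 = 2.52 mg/L.

2.52 mg/L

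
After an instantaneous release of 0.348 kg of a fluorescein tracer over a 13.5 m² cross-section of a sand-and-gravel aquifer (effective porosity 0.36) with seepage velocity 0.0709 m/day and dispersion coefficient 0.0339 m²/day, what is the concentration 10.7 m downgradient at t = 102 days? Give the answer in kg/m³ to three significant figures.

0.00455 kg/m³

For an instantaneous plane source, C(x,t) = M/(n_e·A·√(4πDt)) · exp(−(x−vt)²/(4Dt)), with n_e·A the pore (flow) area.
Plume center vt = 0.0709 × 102 = 7.2318 m, so the well at 10.7 m is 3.4682 m downgradient of the peak.
√(4πDt) = 6.592 m, giving peak height M/(n_e·A·√(4πDt)) = 0.348/(0.36 × 13.5 × 6.592) = 0.01086 kg/m³.
(x−vt)²/(4Dt) = (3.4682)²/(4 × 0.0339 × 102) = 0.8697; exp(−0.8697) = 0.4191.
C = 0.01086 × 0.4191 = 0.00455 kg/m³.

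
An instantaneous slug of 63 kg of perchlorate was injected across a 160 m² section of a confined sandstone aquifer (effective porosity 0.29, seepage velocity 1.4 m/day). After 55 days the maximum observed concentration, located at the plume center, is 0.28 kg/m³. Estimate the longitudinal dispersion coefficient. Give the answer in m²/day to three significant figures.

0.0340 m²/day

At the plume center C_max = M/(n_e·A·√(4πDt)), so D = M²/(4πt·(n_e·A·C_max)²).
n_e·A·C_max = 0.29 × 160 × 0.28 = 12.99 kg/m.
D = 63²/(4π × 55 × 12.99²) = 0.0340 m²/day.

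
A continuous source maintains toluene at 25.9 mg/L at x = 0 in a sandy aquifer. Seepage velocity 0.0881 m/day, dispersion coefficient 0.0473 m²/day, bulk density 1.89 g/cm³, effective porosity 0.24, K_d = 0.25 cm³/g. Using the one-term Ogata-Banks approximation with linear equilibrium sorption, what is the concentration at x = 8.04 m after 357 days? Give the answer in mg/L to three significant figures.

Retardation factor R = 1 + ρ_b·K_d/n = 1 + 1.89 × 0.25/0.24 = 2.969.
Sorption retards both mechanisms: v_R = v/R = 0.02967 m/day, D_R = D/R = 0.01593 m²/day.
v_R·t = 0.02967 × 357 = 10.59219 m; 2√(D_R t) = 4.769 m; argument = (8.04 − 10.59219)/4.769 = -0.5352.
C = C₀ × ½·erfc(-0.5352) = 25.9 × 0.7754 = 20.1 mg/L.

20.1 mg/L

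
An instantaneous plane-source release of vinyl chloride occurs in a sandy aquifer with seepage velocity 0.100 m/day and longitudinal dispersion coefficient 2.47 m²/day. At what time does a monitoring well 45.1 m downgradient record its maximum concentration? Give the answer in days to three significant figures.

267 days

For the 1D instantaneous-source solution, setting ∂C/∂t = 0 at fixed x gives v²t² + 2Dt − x² = 0, so t = (√(D² + v²x²) − D)/v².
√(D² + v²x²) = √(2.47² + 0.100² × 45.1²) = 5.142; v² = 0.01.
t = (5.142 − 2.47)/0.01 = 267 days (vs. the pure-advection estimate x/v = 451 d).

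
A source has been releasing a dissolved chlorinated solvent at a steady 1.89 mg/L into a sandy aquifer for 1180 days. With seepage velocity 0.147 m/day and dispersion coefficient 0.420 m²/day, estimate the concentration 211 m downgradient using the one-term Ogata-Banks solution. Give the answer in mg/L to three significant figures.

For a continuous step input, C/C₀ ≈ ½·erfc((x−vt)/(2√(Dt))).
vt = 0.147 × 1180 = 173.46 m and 2√(Dt) = 2√(0.420 × 1180) = 44.52 m.
Argument (x−vt)/(2√(Dt)) = (211 − 173.46)/44.52 = 0.8432; ½·erfc(0.8432) = 0.1165.
C = 1.89 × 0.1165 = 0.220 mg/L.

0.220 mg/L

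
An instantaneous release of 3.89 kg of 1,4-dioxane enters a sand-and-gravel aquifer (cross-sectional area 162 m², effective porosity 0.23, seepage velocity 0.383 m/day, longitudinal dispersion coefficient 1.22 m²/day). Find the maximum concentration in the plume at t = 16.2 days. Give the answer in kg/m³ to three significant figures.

The peak of an instantaneous 1D plume sits at x = vt; there the Gaussian factor is 1 and C_max = M/(n_e·A·√(4πDt)), where n_e·A is the pore area the mass is dissolved in.
√(4πDt) = √(4π × 1.22 × 16.2) = 15.76 m, so C_max = 3.89/(0.23 × 162 × 15.76) = 0.00662 kg/m³.

0.00662 kg/m³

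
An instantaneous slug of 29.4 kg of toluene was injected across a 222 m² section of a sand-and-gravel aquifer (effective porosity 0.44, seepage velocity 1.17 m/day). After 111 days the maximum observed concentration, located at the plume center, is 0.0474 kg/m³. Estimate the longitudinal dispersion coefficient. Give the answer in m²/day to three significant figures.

0.0289 m²/day

At the plume center C_max = M/(n_e·A·√(4πDt)), so D = M²/(4πt·(n_e·A·C_max)²).
n_e·A·C_max = 0.44 × 222 × 0.0474 = 4.630 kg/m.
D = 29.4²/(4π × 111 × 4.630²) = 0.0289 m²/day.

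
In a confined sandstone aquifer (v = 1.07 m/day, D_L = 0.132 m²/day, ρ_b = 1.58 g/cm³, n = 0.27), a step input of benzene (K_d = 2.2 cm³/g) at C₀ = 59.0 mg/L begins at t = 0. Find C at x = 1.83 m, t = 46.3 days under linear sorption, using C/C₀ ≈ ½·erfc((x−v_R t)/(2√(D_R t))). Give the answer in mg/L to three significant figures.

Retardation factor R = 1 + ρ_b·K_d/n = 1 + 1.58 × 2.2/0.27 = 13.87.
Sorption retards both mechanisms: v_R = v/R = 0.07714 m/day, D_R = D/R = 0.009517 m²/day.
v_R·t = 0.07714 × 46.3 = 3.571582 m; 2√(D_R t) = 1.328 m; argument = (1.83 − 3.571582)/1.328 = -1.311.
C = C₀ × ½·erfc(-1.311) = 59.0 × 0.9681 = 57.1 mg/L.

57.1 mg/L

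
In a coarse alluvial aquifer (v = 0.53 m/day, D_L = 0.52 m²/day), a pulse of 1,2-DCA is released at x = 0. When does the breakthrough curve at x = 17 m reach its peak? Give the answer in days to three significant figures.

For the 1D instantaneous-source solution, setting ∂C/∂t = 0 at fixed x gives v²t² + 2Dt − x² = 0, so t = (√(D² + v²x²) − D)/v².
√(D² + v²x²) = √(0.52² + 0.53² × 17²) = 9.025; v² = 0.2809.
t = (9.025 − 0.52)/0.2809 = 30.3 days (vs. the pure-advection estimate x/v = 32.1 d).

30.3 days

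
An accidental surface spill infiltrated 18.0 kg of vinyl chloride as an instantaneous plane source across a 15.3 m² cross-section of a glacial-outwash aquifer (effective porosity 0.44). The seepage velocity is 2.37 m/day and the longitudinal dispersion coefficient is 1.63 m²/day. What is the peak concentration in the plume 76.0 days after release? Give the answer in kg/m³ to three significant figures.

The peak of an instantaneous 1D plume sits at x = vt; there the Gaussian factor is 1 and C_max = M/(n_e·A·√(4πDt)), where n_e·A is the pore area the mass is dissolved in.
√(4πDt) = √(4π × 1.63 × 76.0) = 39.46 m, so C_max = 18.0/(0.44 × 15.3 × 39.46) = 0.0678 kg/m³.

0.0678 kg/m³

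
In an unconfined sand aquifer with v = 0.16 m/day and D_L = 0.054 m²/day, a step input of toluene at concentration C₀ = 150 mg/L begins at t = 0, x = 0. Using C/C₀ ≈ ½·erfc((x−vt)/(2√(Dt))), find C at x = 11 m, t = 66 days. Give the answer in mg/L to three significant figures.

65.2 mg/L

For a continuous step input, C/C₀ ≈ ½·erfc((x−vt)/(2√(Dt))).
vt = 0.16 × 66 = 10.56 m and 2√(Dt) = 2√(0.054 × 66) = 3.776 m.
Argument (x−vt)/(2√(Dt)) = (11 − 10.56)/3.776 = 0.1165; ½·erfc(0.1165) = 0.4346.
C = 150 × 0.4346 = 65.2 mg/L.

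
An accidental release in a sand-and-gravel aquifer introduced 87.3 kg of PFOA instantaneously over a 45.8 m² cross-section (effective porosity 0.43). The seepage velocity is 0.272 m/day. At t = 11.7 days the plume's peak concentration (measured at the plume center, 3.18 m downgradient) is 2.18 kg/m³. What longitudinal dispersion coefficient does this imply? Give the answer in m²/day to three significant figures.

0.0281 m²/day

At the plume center C_max = M/(n_e·A·√(4πDt)), so D = M²/(4πt·(n_e·A·C_max)²).
n_e·A·C_max = 0.43 × 45.8 × 2.18 = 42.93 kg/m.
D = 87.3²/(4π × 11.7 × 42.93²) = 0.0281 m²/day.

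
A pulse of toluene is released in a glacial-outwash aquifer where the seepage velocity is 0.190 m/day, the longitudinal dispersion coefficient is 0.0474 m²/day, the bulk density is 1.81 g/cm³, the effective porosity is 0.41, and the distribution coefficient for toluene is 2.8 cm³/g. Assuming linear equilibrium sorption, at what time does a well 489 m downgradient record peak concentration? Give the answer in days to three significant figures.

Retardation factor R = 1 + ρ_b·K_d/n = 1 + 1.81 × 2.8/0.41 = 13.36.
Sorption retards both mechanisms: v_R = v/R = 0.01422 m/day, D_R = D/R = 0.003548 m²/day.
Peak time from v_R²t² + 2D_R t − x² = 0: t = (√(D_R² + v_R²x²) − D_R)/v_R².
√(D_R² + v_R²x²) = √(0.003548² + 0.01422² × 489²) = 6.954; v_R² = 0.0002022.
t = (6.954 − 0.003548)/0.0002022 = 34400 days.

34400 days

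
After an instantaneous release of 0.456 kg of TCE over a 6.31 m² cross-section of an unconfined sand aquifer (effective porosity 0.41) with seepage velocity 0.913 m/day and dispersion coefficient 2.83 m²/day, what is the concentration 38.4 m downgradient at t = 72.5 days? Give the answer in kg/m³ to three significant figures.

For an instantaneous plane source, C(x,t) = M/(n_e·A·√(4πDt)) · exp(−(x−vt)²/(4Dt)), with n_e·A the pore (flow) area.
Plume center vt = 0.913 × 72.5 = 66.1925 m, so the well at 38.4 m is 27.7925 m upgradient of the peak.
√(4πDt) = 50.78 m, giving peak height M/(n_e·A·√(4πDt)) = 0.456/(0.41 × 6.31 × 50.78) = 0.003471 kg/m³.
(x−vt)²/(4Dt) = (-27.7925)²/(4 × 2.83 × 72.5) = 0.9412; exp(−0.9412) = 0.3902.
C = 0.003471 × 0.3902 = 0.00135 kg/m³.

0.00135 kg/m³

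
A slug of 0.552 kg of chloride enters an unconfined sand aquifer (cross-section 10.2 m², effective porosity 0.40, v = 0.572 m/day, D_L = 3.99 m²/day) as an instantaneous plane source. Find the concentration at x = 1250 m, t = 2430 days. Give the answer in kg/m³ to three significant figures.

For an instantaneous plane source, C(x,t) = M/(n_e·A·√(4πDt)) · exp(−(x−vt)²/(4Dt)), with n_e·A the pore (flow) area.
Plume center vt = 0.572 × 2430 = 1389.96 m, so the well at 1250 m is 139.96 m upgradient of the peak.
√(4πDt) = 349.1 m, giving peak height M/(n_e·A·√(4πDt)) = 0.552/(0.40 × 10.2 × 349.1) = 0.0003876 kg/m³.
(x−vt)²/(4Dt) = (-139.96)²/(4 × 3.99 × 2430) = 0.5051; exp(−0.5051) = 0.6034.
C = 0.0003876 × 0.6034 = 0.000234 kg/m³.

0.000234 kg/m³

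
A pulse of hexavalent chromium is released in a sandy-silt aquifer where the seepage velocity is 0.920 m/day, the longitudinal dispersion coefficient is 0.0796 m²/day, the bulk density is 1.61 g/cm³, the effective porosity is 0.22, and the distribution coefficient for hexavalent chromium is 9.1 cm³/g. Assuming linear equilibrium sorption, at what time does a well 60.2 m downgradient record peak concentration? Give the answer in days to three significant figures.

4420 days

Retardation factor R = 1 + ρ_b·K_d/n = 1 + 1.61 × 9.1/0.22 = 67.60.
Sorption retards both mechanisms: v_R = v/R = 0.01361 m/day, D_R = D/R = 0.001178 m²/day.
Peak time from v_R²t² + 2D_R t − x² = 0: t = (√(D_R² + v_R²x²) − D_R)/v_R².
√(D_R² + v_R²x²) = √(0.001178² + 0.01361² × 60.2²) = 0.8193; v_R² = 0.0001852.
t = (0.8193 − 0.001178)/0.0001852 = 4420 days.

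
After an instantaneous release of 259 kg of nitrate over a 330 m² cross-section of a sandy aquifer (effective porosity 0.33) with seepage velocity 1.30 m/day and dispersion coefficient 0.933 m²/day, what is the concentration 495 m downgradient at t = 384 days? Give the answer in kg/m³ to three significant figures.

For an instantaneous plane source, C(x,t) = M/(n_e·A·√(4πDt)) · exp(−(x−vt)²/(4Dt)), with n_e·A the pore (flow) area.
Plume center vt = 1.30 × 384 = 499.2 m, so the well at 495 m is 4.2 m upgradient of the peak.
√(4πDt) = 67.10 m, giving peak height M/(n_e·A·√(4πDt)) = 259/(0.33 × 330 × 67.10) = 0.03544 kg/m³.
(x−vt)²/(4Dt) = (-4.2)²/(4 × 0.933 × 384) = 0.01231; exp(−0.01231) = 0.9878.
C = 0.03544 × 0.9878 = 0.0350 kg/m³.

0.0350 kg/m³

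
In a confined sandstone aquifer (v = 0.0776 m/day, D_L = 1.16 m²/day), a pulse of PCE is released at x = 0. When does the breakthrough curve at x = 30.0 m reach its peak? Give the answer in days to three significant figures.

239 days

For the 1D instantaneous-source solution, setting ∂C/∂t = 0 at fixed x gives v²t² + 2Dt − x² = 0, so t = (√(D² + v²x²) − D)/v².
√(D² + v²x²) = √(1.16² + 0.0776² × 30.0²) = 2.601; v² = 0.00602176.
t = (2.601 − 1.16)/0.00602176 = 239 days (vs. the pure-advection estimate x/v = 387 d).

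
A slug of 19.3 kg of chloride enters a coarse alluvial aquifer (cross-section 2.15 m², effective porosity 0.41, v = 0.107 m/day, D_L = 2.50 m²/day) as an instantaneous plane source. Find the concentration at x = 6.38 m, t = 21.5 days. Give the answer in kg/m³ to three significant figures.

For an instantaneous plane source, C(x,t) = M/(n_e·A·√(4πDt)) · exp(−(x−vt)²/(4Dt)), with n_e·A the pore (flow) area.
Plume center vt = 0.107 × 21.5 = 2.3005 m, so the well at 6.38 m is 4.0795 m downgradient of the peak.
√(4πDt) = 25.99 m, giving peak height M/(n_e·A·√(4πDt)) = 19.3/(0.41 × 2.15 × 25.99) = 0.8424 kg/m³.
(x−vt)²/(4Dt) = (4.0795)²/(4 × 2.50 × 21.5) = 0.07741; exp(−0.07741) = 0.9255.
C = 0.8424 × 0.9255 = 0.780 kg/m³.

0.780 kg/m³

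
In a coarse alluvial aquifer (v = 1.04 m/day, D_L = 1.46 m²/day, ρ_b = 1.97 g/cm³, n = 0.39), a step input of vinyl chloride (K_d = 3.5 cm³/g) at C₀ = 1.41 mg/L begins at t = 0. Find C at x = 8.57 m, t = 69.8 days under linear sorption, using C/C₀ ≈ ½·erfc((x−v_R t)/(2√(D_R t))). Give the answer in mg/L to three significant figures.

0.110 mg/L

Retardation factor R = 1 + ρ_b·K_d/n = 1 + 1.97 × 3.5/0.39 = 18.68.
Sorption retards both mechanisms: v_R = v/R = 0.05567 m/day, D_R = D/R = 0.07816 m²/day.
v_R·t = 0.05567 × 69.8 = 3.885766 m; 2√(D_R t) = 4.671 m; argument = (8.57 − 3.885766)/4.671 = 1.003.
C = C₀ × ½·erfc(1.003) = 1.41 × 0.07803 = 0.110 mg/L.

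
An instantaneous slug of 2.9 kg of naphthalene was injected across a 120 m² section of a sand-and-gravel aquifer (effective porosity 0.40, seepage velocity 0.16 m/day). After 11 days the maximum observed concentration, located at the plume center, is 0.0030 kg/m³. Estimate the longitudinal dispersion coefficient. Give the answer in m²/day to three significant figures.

2.93 m²/day

At the plume center C_max = M/(n_e·A·√(4πDt)), so D = M²/(4πt·(n_e·A·C_max)²).
n_e·A·C_max = 0.40 × 120 × 0.0030 = 0.1440 kg/m.
D = 2.9²/(4π × 11 × 0.1440²) = 2.93 m²/day.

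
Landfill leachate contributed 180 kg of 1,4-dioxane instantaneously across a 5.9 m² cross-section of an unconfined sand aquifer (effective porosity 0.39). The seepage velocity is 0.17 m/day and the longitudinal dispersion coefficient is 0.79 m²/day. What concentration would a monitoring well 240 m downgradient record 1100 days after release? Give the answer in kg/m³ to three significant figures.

0.334 kg/m³

For an instantaneous plane source, C(x,t) = M/(n_e·A·√(4πDt)) · exp(−(x−vt)²/(4Dt)), with n_e·A the pore (flow) area.
Plume center vt = 0.17 × 1100 = 187 m, so the well at 240 m is 53 m downgradient of the peak.
√(4πDt) = 104.5 m, giving peak height M/(n_e·A·√(4πDt)) = 180/(0.39 × 5.9 × 104.5) = 0.7486 kg/m³.
(x−vt)²/(4Dt) = (53)²/(4 × 0.79 × 1100) = 0.8081; exp(−0.8081) = 0.4457.
C = 0.7486 × 0.4457 = 0.334 kg/m³.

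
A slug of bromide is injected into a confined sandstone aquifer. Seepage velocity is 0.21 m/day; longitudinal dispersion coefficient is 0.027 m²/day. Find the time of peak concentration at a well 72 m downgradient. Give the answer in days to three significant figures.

342 days

For the 1D instantaneous-source solution, setting ∂C/∂t = 0 at fixed x gives v²t² + 2Dt − x² = 0, so t = (√(D² + v²x²) − D)/v².
√(D² + v²x²) = √(0.027² + 0.21² × 72²) = 15.12; v² = 0.0441.
t = (15.12 − 0.027)/0.0441 = 342 days (vs. the pure-advection estimate x/v = 343 d).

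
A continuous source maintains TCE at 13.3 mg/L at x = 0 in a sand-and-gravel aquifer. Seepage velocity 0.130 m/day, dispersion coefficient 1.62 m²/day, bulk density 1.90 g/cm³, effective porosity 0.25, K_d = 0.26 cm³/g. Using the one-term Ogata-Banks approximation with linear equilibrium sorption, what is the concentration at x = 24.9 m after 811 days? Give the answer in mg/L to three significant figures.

8.49 mg/L

Retardation factor R = 1 + ρ_b·K_d/n = 1 + 1.90 × 0.26/0.25 = 2.976.
Sorption retards both mechanisms: v_R = v/R = 0.04368 m/day, D_R = D/R = 0.5444 m²/day.
v_R·t = 0.04368 × 811 = 35.42448 m; 2√(D_R t) = 42.02 m; argument = (24.9 − 35.42448)/42.02 = -0.2505.
C = C₀ × ½·erfc(-0.2505) = 13.3 × 0.6384 = 8.49 mg/L.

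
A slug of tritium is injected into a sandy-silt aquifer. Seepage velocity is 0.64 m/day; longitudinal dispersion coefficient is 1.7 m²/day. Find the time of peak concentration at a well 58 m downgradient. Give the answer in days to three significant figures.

For the 1D instantaneous-source solution, setting ∂C/∂t = 0 at fixed x gives v²t² + 2Dt − x² = 0, so t = (√(D² + v²x²) − D)/v².
√(D² + v²x²) = √(1.7² + 0.64² × 58²) = 37.16; v² = 0.4096.
t = (37.16 − 1.7)/0.4096 = 86.6 days (vs. the pure-advection estimate x/v = 90.6 d).

86.6 days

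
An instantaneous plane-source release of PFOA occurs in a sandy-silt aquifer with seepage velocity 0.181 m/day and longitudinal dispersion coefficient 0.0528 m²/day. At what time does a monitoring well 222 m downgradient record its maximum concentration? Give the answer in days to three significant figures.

1220 days

For the 1D instantaneous-source solution, setting ∂C/∂t = 0 at fixed x gives v²t² + 2Dt − x² = 0, so t = (√(D² + v²x²) − D)/v².
√(D² + v²x²) = √(0.0528² + 0.181² × 222²) = 40.18; v² = 0.032761.
t = (40.18 − 0.0528)/0.032761 = 1220 days (vs. the pure-advection estimate x/v = 1230 d).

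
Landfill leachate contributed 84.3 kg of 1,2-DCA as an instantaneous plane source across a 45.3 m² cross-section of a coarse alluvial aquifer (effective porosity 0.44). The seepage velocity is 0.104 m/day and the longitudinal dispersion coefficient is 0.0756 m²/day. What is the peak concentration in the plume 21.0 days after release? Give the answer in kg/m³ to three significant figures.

0.947 kg/m³

The peak of an instantaneous 1D plume sits at x = vt; there the Gaussian factor is 1 and C_max = M/(n_e·A·√(4πDt)), where n_e·A is the pore area the mass is dissolved in.
√(4πDt) = √(4π × 0.0756 × 21.0) = 4.467 m, so C_max = 84.3/(0.44 × 45.3 × 4.467) = 0.947 kg/m³.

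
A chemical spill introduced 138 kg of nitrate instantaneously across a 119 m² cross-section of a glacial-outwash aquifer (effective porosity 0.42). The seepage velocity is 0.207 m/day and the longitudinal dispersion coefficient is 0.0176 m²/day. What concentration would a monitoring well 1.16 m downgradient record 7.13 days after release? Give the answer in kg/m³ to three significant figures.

For an instantaneous plane source, C(x,t) = M/(n_e·A·√(4πDt)) · exp(−(x−vt)²/(4Dt)), with n_e·A the pore (flow) area.
Plume center vt = 0.207 × 7.13 = 1.47591 m, so the well at 1.16 m is 0.31591 m upgradient of the peak.
√(4πDt) = 1.256 m, giving peak height M/(n_e·A·√(4πDt)) = 138/(0.42 × 119 × 1.256) = 2.198 kg/m³.
(x−vt)²/(4Dt) = (-0.31591)²/(4 × 0.0176 × 7.13) = 0.1988; exp(−0.1988) = 0.8197.
C = 2.198 × 0.8197 = 1.80 kg/m³.

1.80 kg/m³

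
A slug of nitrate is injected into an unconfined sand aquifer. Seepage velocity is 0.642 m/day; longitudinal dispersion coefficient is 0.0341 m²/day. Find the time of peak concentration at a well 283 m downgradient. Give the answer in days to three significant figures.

441 days

For the 1D instantaneous-source solution, setting ∂C/∂t = 0 at fixed x gives v²t² + 2Dt − x² = 0, so t = (√(D² + v²x²) − D)/v².
√(D² + v²x²) = √(0.0341² + 0.642² × 283²) = 181.7; v² = 0.412164.
t = (181.7 − 0.0341)/0.412164 = 441 days (vs. the pure-advection estimate x/v = 441 d).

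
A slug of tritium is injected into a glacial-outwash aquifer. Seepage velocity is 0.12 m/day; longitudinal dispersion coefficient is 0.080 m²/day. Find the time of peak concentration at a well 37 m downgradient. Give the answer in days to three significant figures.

303 days

For the 1D instantaneous-source solution, setting ∂C/∂t = 0 at fixed x gives v²t² + 2Dt − x² = 0, so t = (√(D² + v²x²) − D)/v².
√(D² + v²x²) = √(0.080² + 0.12² × 37²) = 4.441; v² = 0.0144.
t = (4.441 − 0.080)/0.0144 = 303 days (vs. the pure-advection estimate x/v = 308 d).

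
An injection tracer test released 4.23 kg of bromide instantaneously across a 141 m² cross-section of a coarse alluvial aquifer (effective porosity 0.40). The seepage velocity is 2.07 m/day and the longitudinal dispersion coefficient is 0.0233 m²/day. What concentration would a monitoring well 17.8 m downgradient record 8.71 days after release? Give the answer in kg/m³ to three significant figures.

For an instantaneous plane source, C(x,t) = M/(n_e·A·√(4πDt)) · exp(−(x−vt)²/(4Dt)), with n_e·A the pore (flow) area.
Plume center vt = 2.07 × 8.71 = 18.0297 m, so the well at 17.8 m is 0.2297 m upgradient of the peak.
√(4πDt) = 1.597 m, giving peak height M/(n_e·A·√(4πDt)) = 4.23/(0.40 × 141 × 1.597) = 0.04696 kg/m³.
(x−vt)²/(4Dt) = (-0.2297)²/(4 × 0.0233 × 8.71) = 0.06500; exp(−0.06500) = 0.9371.
C = 0.04696 × 0.9371 = 0.0440 kg/m³.

0.0440 kg/m³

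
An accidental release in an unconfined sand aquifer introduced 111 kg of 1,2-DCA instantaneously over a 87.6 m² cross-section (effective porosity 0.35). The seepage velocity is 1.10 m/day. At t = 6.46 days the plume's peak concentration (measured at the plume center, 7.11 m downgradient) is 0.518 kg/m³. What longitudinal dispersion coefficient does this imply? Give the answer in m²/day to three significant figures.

0.602 m²/day

At the plume center C_max = M/(n_e·A·√(4πDt)), so D = M²/(4πt·(n_e·A·C_max)²).
n_e·A·C_max = 0.35 × 87.6 × 0.518 = 15.88 kg/m.
D = 111²/(4π × 6.46 × 15.88²) = 0.602 m²/day.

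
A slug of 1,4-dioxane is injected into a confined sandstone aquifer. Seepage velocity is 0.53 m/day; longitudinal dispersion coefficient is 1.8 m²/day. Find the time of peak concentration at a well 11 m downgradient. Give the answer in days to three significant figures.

15.3 days

For the 1D instantaneous-source solution, setting ∂C/∂t = 0 at fixed x gives v²t² + 2Dt − x² = 0, so t = (√(D² + v²x²) − D)/v².
√(D² + v²x²) = √(1.8² + 0.53² × 11²) = 6.102; v² = 0.2809.
t = (6.102 − 1.8)/0.2809 = 15.3 days (vs. the pure-advection estimate x/v = 20.8 d).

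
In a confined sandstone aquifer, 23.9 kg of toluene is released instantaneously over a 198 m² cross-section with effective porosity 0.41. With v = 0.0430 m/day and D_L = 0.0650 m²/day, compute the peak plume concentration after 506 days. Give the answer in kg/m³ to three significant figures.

The peak of an instantaneous 1D plume sits at x = vt; there the Gaussian factor is 1 and C_max = M/(n_e·A·√(4πDt)), where n_e·A is the pore area the mass is dissolved in.
√(4πDt) = √(4π × 0.0650 × 506) = 20.33 m, so C_max = 23.9/(0.41 × 198 × 20.33) = 0.0145 kg/m³.

0.0145 kg/m³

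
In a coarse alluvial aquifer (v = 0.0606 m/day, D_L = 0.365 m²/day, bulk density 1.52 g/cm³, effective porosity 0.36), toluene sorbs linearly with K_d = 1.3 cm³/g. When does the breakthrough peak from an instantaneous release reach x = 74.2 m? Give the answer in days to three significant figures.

7330 days

Retardation factor R = 1 + ρ_b·K_d/n = 1 + 1.52 × 1.3/0.36 = 6.489.
Sorption retards both mechanisms: v_R = v/R = 0.009339 m/day, D_R = D/R = 0.05625 m²/day.
Peak time from v_R²t² + 2D_R t − x² = 0: t = (√(D_R² + v_R²x²) − D_R)/v_R².
√(D_R² + v_R²x²) = √(0.05625² + 0.009339² × 74.2²) = 0.6952; v_R² = 8.722e-05.
t = (0.6952 − 0.05625)/8.722e-05 = 7330 days.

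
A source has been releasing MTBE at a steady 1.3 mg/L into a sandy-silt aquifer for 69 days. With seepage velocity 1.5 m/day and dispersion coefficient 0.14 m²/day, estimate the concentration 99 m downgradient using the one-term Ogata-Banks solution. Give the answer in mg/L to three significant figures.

1.10 mg/L

For a continuous step input, C/C₀ ≈ ½·erfc((x−vt)/(2√(Dt))).
vt = 1.5 × 69 = 103.5 m and 2√(Dt) = 2√(0.14 × 69) = 6.216 m.
Argument (x−vt)/(2√(Dt)) = (99 − 103.5)/6.216 = -0.7239; ½·erfc(-0.7239) = 0.8470.
C = 1.3 × 0.8470 = 1.10 mg/L.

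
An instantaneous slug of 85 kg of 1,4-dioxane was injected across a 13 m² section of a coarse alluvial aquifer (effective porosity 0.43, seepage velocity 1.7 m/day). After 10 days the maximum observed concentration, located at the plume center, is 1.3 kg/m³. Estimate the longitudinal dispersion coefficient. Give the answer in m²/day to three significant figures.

At the plume center C_max = M/(n_e·A·√(4πDt)), so D = M²/(4πt·(n_e·A·C_max)²).
n_e·A·C_max = 0.43 × 13 × 1.3 = 7.267 kg/m.
D = 85²/(4π × 10 × 7.267²) = 1.09 m²/day.

1.09 m²/day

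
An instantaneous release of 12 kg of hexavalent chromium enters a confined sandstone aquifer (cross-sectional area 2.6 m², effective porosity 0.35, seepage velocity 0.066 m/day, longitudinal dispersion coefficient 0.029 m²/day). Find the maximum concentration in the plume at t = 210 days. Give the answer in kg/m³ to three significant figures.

1.51 kg/m³

The peak of an instantaneous 1D plume sits at x = vt; there the Gaussian factor is 1 and C_max = M/(n_e·A·√(4πDt)), where n_e·A is the pore area the mass is dissolved in.
√(4πDt) = √(4π × 0.029 × 210) = 8.748 m, so C_max = 12/(0.35 × 2.6 × 8.748) = 1.51 kg/m³.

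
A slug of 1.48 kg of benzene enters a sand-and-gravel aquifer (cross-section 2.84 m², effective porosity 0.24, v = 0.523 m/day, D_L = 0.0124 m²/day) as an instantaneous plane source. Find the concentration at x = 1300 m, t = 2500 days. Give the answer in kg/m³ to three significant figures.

For an instantaneous plane source, C(x,t) = M/(n_e·A·√(4πDt)) · exp(−(x−vt)²/(4Dt)), with n_e·A the pore (flow) area.
Plume center vt = 0.523 × 2500 = 1307.5 m, so the well at 1300 m is 7.5 m upgradient of the peak.
√(4πDt) = 19.74 m, giving peak height M/(n_e·A·√(4πDt)) = 1.48/(0.24 × 2.84 × 19.74) = 0.1100 kg/m³.
(x−vt)²/(4Dt) = (-7.5)²/(4 × 0.0124 × 2500) = 0.4536; exp(−0.4536) = 0.6353.
C = 0.1100 × 0.6353 = 0.0699 kg/m³.

0.0699 kg/m³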